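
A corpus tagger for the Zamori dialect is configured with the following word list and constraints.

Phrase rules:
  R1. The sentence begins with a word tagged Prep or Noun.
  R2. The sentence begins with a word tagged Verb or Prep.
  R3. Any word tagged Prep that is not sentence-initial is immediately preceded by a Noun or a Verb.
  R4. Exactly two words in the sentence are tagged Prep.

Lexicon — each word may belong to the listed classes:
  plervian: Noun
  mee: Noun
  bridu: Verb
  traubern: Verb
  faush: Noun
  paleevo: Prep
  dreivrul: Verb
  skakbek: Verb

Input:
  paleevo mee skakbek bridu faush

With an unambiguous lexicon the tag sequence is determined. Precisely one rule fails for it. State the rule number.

4

Fixed tagging: Prep Noun Verb Verb Noun.
Checking each rule: R1 ok, R2 ok, R3 ok, R4 fails.
Only rule 4 fails.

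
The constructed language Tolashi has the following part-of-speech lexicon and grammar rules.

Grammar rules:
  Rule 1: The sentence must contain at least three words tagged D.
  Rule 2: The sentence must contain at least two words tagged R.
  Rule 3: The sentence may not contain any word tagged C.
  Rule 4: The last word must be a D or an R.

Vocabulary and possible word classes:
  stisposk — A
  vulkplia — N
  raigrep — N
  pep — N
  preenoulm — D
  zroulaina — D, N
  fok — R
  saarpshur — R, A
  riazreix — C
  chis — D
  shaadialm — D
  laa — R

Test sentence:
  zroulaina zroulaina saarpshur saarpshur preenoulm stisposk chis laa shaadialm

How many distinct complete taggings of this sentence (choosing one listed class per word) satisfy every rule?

12

Candidates per position — 1:zroulaina {D,N}; 2:zroulaina {D,N}; 3:saarpshur {R,A}; 4:saarpshur {R,A}; 5:preenoulm {D}; 6:stisposk {A}; 7:chis {D}; 8:laa {R}; 9:shaadialm {D}.
There are 16 candidate sequences in total.
Checking each against the rules leaves 12 sequences.
Count = 12.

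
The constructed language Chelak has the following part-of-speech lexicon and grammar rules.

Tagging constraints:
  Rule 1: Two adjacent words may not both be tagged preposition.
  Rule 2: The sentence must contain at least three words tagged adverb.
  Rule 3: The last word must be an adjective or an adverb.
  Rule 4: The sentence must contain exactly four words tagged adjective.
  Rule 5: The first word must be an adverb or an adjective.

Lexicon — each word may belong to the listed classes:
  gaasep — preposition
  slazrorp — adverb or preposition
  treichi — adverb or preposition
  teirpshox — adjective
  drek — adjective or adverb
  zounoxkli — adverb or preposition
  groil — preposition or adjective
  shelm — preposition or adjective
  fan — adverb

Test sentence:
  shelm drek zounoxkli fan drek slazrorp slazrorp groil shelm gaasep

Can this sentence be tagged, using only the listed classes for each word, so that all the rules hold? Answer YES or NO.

Candidates per position — 1:shelm {preposition,adjective}; 2:drek {adjective,adverb}; 3:zounoxkli {adverb,preposition}; 4:fan {adverb}; 5:drek {adjective,adverb}; 6:slazrorp {adverb,preposition}; 7:slazrorp {adverb,preposition}; 8:groil {preposition,adjective}; 9:shelm {preposition,adjective}; 10:gaasep {preposition}.
Rule 3 cannot be satisfied by any choice of tags from the lexicon.
So there is no consistent tagging.

NO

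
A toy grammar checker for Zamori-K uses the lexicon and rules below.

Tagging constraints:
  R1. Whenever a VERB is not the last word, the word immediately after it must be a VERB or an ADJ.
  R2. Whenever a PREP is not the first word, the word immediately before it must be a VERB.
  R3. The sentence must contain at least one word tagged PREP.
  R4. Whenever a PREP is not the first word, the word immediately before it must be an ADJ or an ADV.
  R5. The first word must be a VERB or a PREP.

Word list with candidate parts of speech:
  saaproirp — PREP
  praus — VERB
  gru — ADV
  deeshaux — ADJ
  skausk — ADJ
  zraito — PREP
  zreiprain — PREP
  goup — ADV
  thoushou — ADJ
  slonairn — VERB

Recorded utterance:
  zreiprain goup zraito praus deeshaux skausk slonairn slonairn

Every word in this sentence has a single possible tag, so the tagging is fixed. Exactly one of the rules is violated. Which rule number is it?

Fixed tagging: PREP ADV PREP VERB ADJ ADJ VERB VERB.
Rule check: R1 ✓, R2 ✗, R3 ✓, R4 ✓, R5 ✓.
Only rule 2 fails.

2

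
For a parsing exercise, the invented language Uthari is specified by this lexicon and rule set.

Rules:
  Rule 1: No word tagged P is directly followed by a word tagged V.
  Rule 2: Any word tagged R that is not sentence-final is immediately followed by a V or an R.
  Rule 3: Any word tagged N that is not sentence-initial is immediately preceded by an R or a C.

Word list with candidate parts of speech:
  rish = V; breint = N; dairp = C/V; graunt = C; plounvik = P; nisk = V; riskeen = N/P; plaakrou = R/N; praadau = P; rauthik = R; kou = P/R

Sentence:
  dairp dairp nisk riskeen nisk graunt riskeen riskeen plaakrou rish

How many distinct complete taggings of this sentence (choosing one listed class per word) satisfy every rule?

0

Candidates per position — 1:dairp {C,V}; 2:dairp {C,V}; 3:nisk {V}; 4:riskeen {N,P}; 5:nisk {V}; 6:graunt {C}; 7:riskeen {N,P}; 8:riskeen {N,P}; 9:plaakrou {R,N}; 10:rish {V}.
There are 64 candidate sequences in total.
Every candidate sequence violates at least one rule; no consistent tagging exists.
Count = 0.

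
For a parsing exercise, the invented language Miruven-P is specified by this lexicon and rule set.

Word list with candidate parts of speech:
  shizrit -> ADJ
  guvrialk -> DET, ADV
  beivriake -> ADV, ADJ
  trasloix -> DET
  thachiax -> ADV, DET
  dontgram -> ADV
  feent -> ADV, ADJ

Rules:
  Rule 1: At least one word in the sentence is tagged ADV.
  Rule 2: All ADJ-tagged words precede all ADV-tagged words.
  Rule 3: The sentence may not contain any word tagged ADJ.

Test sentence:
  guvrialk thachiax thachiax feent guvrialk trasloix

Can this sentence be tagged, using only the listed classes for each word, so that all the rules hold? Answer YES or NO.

Candidates per position — 1:guvrialk {DET,ADV}; 2:thachiax {ADV,DET}; 3:thachiax {ADV,DET}; 4:feent {ADV,ADJ}; 5:guvrialk {DET,ADV}; 6:trasloix {DET}.
One satisfying assignment: DET DET ADV ADV ADV DET.
Verifying each rule — rule 1 ✓; rule 2 ✓; rule 3 ✓.

YES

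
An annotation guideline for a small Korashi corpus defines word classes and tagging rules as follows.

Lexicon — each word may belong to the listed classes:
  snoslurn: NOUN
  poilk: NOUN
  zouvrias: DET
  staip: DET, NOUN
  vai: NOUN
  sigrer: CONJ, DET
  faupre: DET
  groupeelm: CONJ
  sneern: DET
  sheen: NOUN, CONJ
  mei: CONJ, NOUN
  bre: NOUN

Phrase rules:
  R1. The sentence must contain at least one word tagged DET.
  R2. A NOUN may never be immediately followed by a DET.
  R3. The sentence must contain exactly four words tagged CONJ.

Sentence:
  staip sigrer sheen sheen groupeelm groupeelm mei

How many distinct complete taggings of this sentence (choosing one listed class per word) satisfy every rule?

Candidates per position — 1:staip {DET,NOUN}; 2:sigrer {CONJ,DET}; 3:sheen {NOUN,CONJ}; 4:sheen {NOUN,CONJ}; 5:groupeelm {CONJ}; 6:groupeelm {CONJ}; 7:mei {CONJ,NOUN}.
There are 32 candidate sequences in total.
Checking each against the rules leaves 6 sequences.
Count = 6.

6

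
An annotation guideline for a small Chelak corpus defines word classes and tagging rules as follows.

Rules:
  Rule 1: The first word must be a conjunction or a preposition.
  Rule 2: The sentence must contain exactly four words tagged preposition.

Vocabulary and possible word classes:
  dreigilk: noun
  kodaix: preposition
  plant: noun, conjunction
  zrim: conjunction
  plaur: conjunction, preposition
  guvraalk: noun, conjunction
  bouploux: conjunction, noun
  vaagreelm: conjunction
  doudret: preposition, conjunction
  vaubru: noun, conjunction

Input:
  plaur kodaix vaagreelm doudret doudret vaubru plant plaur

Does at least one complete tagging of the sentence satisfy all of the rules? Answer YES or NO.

YES

Candidates per position — 1:plaur {conjunction,preposition}; 2:kodaix {preposition}; 3:vaagreelm {conjunction}; 4:doudret {preposition,conjunction}; 5:doudret {preposition,conjunction}; 6:vaubru {noun,conjunction}; 7:plant {noun,conjunction}; 8:plaur {conjunction,preposition}.
One satisfying assignment: conjunction preposition conjunction preposition preposition conjunction conjunction preposition.
Verifying each rule — rule 1 ✓; rule 2 ✓.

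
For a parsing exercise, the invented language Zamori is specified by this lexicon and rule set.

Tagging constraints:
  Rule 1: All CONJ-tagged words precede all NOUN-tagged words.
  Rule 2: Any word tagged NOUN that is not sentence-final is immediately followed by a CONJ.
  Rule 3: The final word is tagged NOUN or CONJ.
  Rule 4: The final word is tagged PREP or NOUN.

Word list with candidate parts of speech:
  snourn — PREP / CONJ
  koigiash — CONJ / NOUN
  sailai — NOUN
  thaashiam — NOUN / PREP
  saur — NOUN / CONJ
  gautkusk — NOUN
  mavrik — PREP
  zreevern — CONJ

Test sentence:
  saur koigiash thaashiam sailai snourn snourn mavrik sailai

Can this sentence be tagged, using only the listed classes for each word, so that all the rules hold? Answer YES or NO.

Candidates per position — 1:saur {NOUN,CONJ}; 2:koigiash {CONJ,NOUN}; 3:thaashiam {NOUN,PREP}; 4:sailai {NOUN}; 5:snourn {PREP,CONJ}; 6:snourn {PREP,CONJ}; 7:mavrik {PREP}; 8:sailai {NOUN}.
Every candidate sequence violates at least one rule; no consistent tagging exists.

NO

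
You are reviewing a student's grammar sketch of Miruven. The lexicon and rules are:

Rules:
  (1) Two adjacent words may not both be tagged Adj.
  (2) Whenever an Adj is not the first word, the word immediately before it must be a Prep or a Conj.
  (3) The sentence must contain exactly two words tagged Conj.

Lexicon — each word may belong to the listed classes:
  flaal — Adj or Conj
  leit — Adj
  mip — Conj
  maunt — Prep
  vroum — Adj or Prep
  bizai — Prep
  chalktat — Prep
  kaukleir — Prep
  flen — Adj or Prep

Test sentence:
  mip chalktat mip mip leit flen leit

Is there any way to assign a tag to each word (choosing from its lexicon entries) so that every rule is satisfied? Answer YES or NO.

NO

Candidates per position — 1:mip {Conj}; 2:chalktat {Prep}; 3:mip {Conj}; 4:mip {Conj}; 5:leit {Adj}; 6:flen {Adj,Prep}; 7:leit {Adj}.
Rule 3 cannot be satisfied by any choice of tags from the lexicon.
So there is no consistent tagging.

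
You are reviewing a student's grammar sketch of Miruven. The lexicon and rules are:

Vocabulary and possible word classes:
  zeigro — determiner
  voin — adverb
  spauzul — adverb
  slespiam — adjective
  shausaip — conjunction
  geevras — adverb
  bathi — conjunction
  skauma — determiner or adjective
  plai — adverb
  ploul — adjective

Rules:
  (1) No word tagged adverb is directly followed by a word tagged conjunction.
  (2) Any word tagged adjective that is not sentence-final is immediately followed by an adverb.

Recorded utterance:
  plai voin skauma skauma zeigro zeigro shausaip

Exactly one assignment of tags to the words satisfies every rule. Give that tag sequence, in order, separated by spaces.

Candidates per position — 1:plai {adverb}; 2:voin {adverb}; 3:skauma {determiner,adjective}; 4:skauma {determiner,adjective}; 5:zeigro {determiner}; 6:zeigro {determiner}; 7:shausaip {conjunction}.
If word 3 were adjective, no tagging could satisfy rule 2; so word 3 is determiner.
If word 4 were adjective, no tagging could satisfy rule 2; so word 4 is determiner.
The unique satisfying tagging is: adverb adverb determiner determiner determiner determiner conjunction.
Check: rule 1 satisfied; rule 2 satisfied.

adverb adverb determiner determiner determiner determiner conjunction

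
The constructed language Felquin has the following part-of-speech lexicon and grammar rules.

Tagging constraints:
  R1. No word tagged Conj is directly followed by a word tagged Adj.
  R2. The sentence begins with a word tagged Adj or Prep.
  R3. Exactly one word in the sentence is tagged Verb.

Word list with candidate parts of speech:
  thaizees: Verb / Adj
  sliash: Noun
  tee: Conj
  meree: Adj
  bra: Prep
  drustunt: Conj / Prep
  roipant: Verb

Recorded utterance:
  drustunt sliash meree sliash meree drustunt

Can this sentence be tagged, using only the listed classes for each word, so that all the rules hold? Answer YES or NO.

Candidates per position — 1:drustunt {Conj,Prep}; 2:sliash {Noun}; 3:meree {Adj}; 4:sliash {Noun}; 5:meree {Adj}; 6:drustunt {Conj,Prep}.
Rule 3 cannot be satisfied by any choice of tags from the lexicon.
So there is no consistent tagging.

NO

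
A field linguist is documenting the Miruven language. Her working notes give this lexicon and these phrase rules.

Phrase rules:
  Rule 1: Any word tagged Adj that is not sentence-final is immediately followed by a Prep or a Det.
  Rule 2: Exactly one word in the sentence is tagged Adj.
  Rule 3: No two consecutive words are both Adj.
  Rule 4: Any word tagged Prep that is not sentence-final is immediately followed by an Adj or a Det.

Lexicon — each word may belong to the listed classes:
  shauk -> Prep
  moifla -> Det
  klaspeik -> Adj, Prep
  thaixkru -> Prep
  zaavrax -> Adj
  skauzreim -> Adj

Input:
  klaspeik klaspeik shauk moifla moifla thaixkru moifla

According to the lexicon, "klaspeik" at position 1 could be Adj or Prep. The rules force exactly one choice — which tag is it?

Candidates per position — 1:klaspeik {Adj,Prep}; 2:klaspeik {Adj,Prep}; 3:shauk {Prep}; 4:moifla {Det}; 5:moifla {Det}; 6:thaixkru {Prep}; 7:moifla {Det}.
At position 2, choosing Prep makes rule 4 impossible to satisfy; hence Adj.
At position 1, choosing Adj makes rule 1 impossible to satisfy; hence Prep.
That leaves exactly one tagging: Prep Adj Prep Det Det Prep Det.
Check: rule 1 holds; rule 2 holds; rule 3 holds; rule 4 holds.

Prep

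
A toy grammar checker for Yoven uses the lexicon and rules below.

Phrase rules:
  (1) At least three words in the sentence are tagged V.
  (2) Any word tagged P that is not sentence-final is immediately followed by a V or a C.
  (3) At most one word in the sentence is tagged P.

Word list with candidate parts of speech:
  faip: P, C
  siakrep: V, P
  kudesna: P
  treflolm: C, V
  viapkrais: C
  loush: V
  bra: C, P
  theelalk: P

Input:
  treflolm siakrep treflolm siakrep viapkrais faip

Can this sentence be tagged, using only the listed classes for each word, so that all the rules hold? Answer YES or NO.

Candidates per position — 1:treflolm {C,V}; 2:siakrep {V,P}; 3:treflolm {C,V}; 4:siakrep {V,P}; 5:viapkrais {C}; 6:faip {P,C}.
One satisfying assignment: V P V V C C.
Check: rule 1 holds; rule 2 holds; rule 3 holds.

YES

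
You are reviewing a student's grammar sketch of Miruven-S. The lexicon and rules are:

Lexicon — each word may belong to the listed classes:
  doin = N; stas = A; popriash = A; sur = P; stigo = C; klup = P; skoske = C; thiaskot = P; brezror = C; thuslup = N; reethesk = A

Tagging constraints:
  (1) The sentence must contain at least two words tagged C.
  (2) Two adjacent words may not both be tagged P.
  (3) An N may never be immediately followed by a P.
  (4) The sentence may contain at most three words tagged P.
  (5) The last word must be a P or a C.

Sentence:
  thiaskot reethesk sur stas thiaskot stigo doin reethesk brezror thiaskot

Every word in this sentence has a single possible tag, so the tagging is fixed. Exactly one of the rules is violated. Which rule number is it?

Fixed tagging: P A P A P C N A C P.
Rule check: R1 ok, R2 ok, R3 ok, R4 fails, R5 ok.
Only rule 4 fails.

4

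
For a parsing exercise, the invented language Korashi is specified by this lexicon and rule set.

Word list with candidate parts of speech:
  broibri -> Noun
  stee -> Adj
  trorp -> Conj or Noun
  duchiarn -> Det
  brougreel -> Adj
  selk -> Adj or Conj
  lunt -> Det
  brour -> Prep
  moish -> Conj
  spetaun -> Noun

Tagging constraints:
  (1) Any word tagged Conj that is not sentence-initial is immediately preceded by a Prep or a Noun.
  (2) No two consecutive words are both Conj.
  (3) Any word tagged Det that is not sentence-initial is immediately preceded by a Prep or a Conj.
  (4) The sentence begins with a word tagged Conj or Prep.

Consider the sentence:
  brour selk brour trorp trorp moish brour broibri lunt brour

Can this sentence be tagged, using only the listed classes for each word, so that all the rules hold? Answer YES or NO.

Candidates per position — 1:brour {Prep}; 2:selk {Adj,Conj}; 3:brour {Prep}; 4:trorp {Conj,Noun}; 5:trorp {Conj,Noun}; 6:moish {Conj}; 7:brour {Prep}; 8:broibri {Noun}; 9:lunt {Det}; 10:brour {Prep}.
Rule 3 cannot be satisfied by any choice of tags from the lexicon.
So there is no consistent tagging.

NO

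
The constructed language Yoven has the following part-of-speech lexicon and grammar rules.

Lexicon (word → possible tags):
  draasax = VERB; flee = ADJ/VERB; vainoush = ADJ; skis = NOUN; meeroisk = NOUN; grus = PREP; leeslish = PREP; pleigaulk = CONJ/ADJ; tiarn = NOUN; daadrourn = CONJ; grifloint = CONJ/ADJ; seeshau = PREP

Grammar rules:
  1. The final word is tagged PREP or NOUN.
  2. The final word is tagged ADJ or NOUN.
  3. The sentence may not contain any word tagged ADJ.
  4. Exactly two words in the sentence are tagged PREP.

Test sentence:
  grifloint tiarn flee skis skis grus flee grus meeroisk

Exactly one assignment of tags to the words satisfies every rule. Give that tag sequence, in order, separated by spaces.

CONJ NOUN VERB NOUN NOUN PREP VERB PREP NOUN

Candidates per position — 1:grifloint {CONJ,ADJ}; 2:tiarn {NOUN}; 3:flee {ADJ,VERB}; 4:skis {NOUN}; 5:skis {NOUN}; 6:grus {PREP}; 7:flee {ADJ,VERB}; 8:grus {PREP}; 9:meeroisk {NOUN}.
If word 1 were ADJ, no tagging could satisfy rule 3; so word 1 is CONJ.
If word 3 were ADJ, no tagging could satisfy rule 3; so word 3 is VERB.
If word 7 were ADJ, no tagging could satisfy rule 3; so word 7 is VERB.
That leaves exactly one tagging: CONJ NOUN VERB NOUN NOUN PREP VERB PREP NOUN.
Check: rule 1 holds; rule 2 holds; rule 3 holds; rule 4 holds.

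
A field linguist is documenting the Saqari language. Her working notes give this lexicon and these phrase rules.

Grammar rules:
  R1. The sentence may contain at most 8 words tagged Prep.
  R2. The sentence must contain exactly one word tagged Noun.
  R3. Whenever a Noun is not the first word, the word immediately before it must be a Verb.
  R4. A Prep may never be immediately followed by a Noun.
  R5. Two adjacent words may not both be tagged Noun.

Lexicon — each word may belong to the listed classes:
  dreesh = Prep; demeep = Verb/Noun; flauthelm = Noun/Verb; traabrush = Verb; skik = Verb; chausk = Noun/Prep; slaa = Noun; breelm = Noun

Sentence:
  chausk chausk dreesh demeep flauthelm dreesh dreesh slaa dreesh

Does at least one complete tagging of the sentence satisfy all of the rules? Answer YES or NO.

Candidates per position — 1:chausk {Noun,Prep}; 2:chausk {Noun,Prep}; 3:dreesh {Prep}; 4:demeep {Verb,Noun}; 5:flauthelm {Noun,Verb}; 6:dreesh {Prep}; 7:dreesh {Prep}; 8:slaa {Noun}; 9:dreesh {Prep}.
Rule 3 cannot be satisfied by any choice of tags from the lexicon.
So there is no consistent tagging.

NO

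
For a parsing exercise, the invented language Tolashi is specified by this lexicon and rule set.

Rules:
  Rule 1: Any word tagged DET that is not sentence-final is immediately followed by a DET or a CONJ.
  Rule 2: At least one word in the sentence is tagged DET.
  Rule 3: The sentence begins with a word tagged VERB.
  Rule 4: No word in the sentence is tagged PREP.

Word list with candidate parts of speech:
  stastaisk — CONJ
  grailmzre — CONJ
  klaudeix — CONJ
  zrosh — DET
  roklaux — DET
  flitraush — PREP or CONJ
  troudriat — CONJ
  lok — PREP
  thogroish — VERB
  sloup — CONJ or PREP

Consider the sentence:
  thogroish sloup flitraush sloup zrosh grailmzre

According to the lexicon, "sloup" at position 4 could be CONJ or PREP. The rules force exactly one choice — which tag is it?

CONJ

Candidates per position — 1:thogroish {VERB}; 2:sloup {CONJ,PREP}; 3:flitraush {PREP,CONJ}; 4:sloup {CONJ,PREP}; 5:zrosh {DET}; 6:grailmzre {CONJ}.
If word 2 were PREP, no tagging could satisfy rule 4; so word 2 is CONJ.
If word 3 were PREP, no tagging could satisfy rule 4; so word 3 is CONJ.
If word 4 were PREP, no tagging could satisfy rule 4; so word 4 is CONJ.
So the tagging must be: VERB CONJ CONJ CONJ DET CONJ.
Check: rule 1 ✓; rule 2 ✓; rule 3 ✓; rule 4 ✓.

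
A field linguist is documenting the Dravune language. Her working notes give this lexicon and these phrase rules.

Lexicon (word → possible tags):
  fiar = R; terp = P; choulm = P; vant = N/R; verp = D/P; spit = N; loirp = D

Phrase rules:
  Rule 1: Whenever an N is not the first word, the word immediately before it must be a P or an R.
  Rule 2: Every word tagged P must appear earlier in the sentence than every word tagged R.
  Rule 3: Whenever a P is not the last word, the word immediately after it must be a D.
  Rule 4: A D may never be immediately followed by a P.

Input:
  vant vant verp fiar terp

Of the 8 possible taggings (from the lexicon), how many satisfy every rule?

0

Candidates per position — 1:vant {N,R}; 2:vant {N,R}; 3:verp {D,P}; 4:fiar {R}; 5:terp {P}.
There are 8 candidate sequences in total.
Rule 2 cannot be satisfied by any choice of tags from the lexicon.
So there is no consistent tagging.
Count = 0.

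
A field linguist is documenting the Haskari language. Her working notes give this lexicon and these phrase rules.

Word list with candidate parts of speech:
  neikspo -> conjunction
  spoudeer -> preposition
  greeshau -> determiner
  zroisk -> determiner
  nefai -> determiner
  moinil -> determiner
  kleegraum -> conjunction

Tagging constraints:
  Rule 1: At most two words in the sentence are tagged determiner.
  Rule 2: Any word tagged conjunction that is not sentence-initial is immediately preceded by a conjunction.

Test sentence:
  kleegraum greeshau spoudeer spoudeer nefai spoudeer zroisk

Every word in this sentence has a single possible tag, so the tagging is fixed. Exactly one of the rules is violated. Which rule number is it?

Fixed tagging: conjunction determiner preposition preposition determiner preposition determiner.
Applying the rules: R1 fails, R2 ok.
Only rule 1 fails.

1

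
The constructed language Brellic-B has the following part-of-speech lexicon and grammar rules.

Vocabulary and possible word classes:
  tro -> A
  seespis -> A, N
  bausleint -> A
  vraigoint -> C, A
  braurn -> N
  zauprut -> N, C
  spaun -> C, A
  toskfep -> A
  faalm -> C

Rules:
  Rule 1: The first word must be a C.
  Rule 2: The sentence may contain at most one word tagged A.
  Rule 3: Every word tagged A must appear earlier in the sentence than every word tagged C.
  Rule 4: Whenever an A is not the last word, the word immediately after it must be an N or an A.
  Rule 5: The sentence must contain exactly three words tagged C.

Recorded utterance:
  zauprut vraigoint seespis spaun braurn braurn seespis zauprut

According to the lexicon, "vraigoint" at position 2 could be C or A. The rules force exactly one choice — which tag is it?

Candidates per position — 1:zauprut {N,C}; 2:vraigoint {C,A}; 3:seespis {A,N}; 4:spaun {C,A}; 5:braurn {N}; 6:braurn {N}; 7:seespis {A,N}; 8:zauprut {N,C}.
Position 1: N is ruled out by rule 1; that leaves C.
Position 2: A is ruled out by rule 3; that leaves C.
Position 3: A is ruled out by rule 3; that leaves N.
Position 4: A is ruled out by rule 3; that leaves C.
Position 7: A is ruled out by rule 3; that leaves N.
Position 8: C is ruled out by rule 5; that leaves N.
That leaves exactly one tagging: C C N C N N N N.
Rule-by-rule: rule 1 ✓; rule 2 ✓; rule 3 ✓; rule 4 ✓; rule 5 ✓.

C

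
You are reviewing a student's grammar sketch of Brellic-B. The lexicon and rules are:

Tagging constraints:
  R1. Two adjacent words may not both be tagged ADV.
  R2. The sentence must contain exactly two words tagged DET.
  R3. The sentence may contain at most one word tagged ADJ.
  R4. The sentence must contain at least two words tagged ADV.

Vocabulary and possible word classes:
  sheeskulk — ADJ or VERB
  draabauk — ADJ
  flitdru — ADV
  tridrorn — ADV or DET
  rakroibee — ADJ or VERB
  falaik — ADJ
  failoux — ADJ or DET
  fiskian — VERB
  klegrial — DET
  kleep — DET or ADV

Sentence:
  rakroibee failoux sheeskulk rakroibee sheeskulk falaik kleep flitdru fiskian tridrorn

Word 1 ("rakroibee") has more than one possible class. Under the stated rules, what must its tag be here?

VERB

Candidates per position — 1:rakroibee {ADJ,VERB}; 2:failoux {ADJ,DET}; 3:sheeskulk {ADJ,VERB}; 4:rakroibee {ADJ,VERB}; 5:sheeskulk {ADJ,VERB}; 6:falaik {ADJ}; 7:kleep {DET,ADV}; 8:flitdru {ADV}; 9:fiskian {VERB}; 10:tridrorn {ADV,DET}.
Word 1 cannot be ADJ — rule 3 would then fail for every completion. It is VERB.
Word 2 cannot be ADJ — rule 3 would then fail for every completion. It is DET.
Word 3 cannot be ADJ — rule 3 would then fail for every completion. It is VERB.
Word 4 cannot be ADJ — rule 3 would then fail for every completion. It is VERB.
Word 5 cannot be ADJ — rule 3 would then fail for every completion. It is VERB.
Word 7 cannot be ADV — rule 1 would then fail for every completion. It is DET.
Word 10 cannot be DET — rule 2 would then fail for every completion. It is ADV.
The only consistent sequence is: VERB DET VERB VERB VERB ADJ DET ADV VERB ADV.
Verifying each rule — rule 1 satisfied; rule 2 satisfied; rule 3 satisfied; rule 4 satisfied.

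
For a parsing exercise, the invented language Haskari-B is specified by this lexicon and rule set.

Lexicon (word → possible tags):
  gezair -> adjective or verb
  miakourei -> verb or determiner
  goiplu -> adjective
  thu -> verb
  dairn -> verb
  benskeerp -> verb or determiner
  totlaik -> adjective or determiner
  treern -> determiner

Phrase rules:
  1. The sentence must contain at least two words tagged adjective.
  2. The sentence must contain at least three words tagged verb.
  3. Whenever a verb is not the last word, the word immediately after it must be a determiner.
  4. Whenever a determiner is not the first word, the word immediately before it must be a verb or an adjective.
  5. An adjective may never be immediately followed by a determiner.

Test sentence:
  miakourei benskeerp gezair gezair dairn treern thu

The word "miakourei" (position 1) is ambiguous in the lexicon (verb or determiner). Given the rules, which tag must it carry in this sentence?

Candidates per position — 1:miakourei {verb,determiner}; 2:benskeerp {verb,determiner}; 3:gezair {adjective,verb}; 4:gezair {adjective,verb}; 5:dairn {verb}; 6:treern {determiner}; 7:thu {verb}.
At position 2, choosing verb makes rule 3 impossible to satisfy; hence determiner.
At position 3, choosing verb makes rule 1 impossible to satisfy; hence adjective.
At position 4, choosing verb makes rule 1 impossible to satisfy; hence adjective.
At position 1, choosing determiner makes rule 2 impossible to satisfy; hence verb.
The unique satisfying tagging is: verb determiner adjective adjective verb determiner verb.
Verifying each rule — rule 1 ✓; rule 2 ✓; rule 3 ✓; rule 4 ✓; rule 5 ✓.

verb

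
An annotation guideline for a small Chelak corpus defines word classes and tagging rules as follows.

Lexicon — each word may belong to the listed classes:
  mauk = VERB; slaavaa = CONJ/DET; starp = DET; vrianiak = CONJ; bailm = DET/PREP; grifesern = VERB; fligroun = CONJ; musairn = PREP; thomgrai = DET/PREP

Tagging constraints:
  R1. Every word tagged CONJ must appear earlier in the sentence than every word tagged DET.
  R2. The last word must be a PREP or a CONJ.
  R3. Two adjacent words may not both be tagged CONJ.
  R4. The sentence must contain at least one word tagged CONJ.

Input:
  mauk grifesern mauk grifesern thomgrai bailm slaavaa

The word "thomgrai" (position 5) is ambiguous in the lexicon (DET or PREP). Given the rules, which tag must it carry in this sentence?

PREP

Candidates per position — 1:mauk {VERB}; 2:grifesern {VERB}; 3:mauk {VERB}; 4:grifesern {VERB}; 5:thomgrai {DET,PREP}; 6:bailm {DET,PREP}; 7:slaavaa {CONJ,DET}.
At position 7, choosing DET makes rule 2 impossible to satisfy; hence CONJ.
At position 5, choosing DET makes rule 1 impossible to satisfy; hence PREP.
At position 6, choosing DET makes rule 1 impossible to satisfy; hence PREP.
The unique satisfying tagging is: VERB VERB VERB VERB PREP PREP CONJ.
Verifying each rule — rule 1 satisfied; rule 2 satisfied; rule 3 satisfied; rule 4 satisfied.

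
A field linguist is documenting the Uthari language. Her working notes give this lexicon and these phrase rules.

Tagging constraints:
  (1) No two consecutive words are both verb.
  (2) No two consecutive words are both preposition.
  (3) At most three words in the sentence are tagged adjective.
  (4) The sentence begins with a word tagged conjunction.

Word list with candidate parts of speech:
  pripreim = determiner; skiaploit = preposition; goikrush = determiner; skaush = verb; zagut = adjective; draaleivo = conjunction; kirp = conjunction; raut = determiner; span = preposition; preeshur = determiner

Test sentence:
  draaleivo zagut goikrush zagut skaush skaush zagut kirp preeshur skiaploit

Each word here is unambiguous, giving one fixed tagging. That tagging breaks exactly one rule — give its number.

1

Fixed tagging: conjunction adjective determiner adjective verb verb adjective conjunction determiner preposition.
Checking each rule: R1 ✗, R2 ✓, R3 ✓, R4 ✓.
Only rule 1 fails.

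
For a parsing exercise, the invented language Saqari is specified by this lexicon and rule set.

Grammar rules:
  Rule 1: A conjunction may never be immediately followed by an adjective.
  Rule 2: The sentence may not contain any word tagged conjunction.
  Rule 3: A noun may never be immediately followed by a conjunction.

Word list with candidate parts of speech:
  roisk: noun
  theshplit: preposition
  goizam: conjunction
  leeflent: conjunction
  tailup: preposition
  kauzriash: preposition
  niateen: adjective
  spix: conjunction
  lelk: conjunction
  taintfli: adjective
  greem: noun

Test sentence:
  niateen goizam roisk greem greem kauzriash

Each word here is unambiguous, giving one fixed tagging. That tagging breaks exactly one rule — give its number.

2

Fixed tagging: adjective conjunction noun noun noun preposition.
Rule check: R1 ok, R2 fails, R3 ok.
Only rule 2 fails.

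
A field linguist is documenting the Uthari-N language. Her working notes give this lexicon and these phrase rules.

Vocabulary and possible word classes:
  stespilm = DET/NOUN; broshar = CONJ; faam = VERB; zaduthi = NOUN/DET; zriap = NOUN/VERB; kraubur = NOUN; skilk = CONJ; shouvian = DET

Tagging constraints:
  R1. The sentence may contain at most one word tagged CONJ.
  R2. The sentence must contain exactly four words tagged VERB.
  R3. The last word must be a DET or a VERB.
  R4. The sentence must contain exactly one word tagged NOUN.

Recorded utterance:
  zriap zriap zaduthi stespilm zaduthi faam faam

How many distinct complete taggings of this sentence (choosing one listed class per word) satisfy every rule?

Candidates per position — 1:zriap {NOUN,VERB}; 2:zriap {NOUN,VERB}; 3:zaduthi {NOUN,DET}; 4:stespilm {DET,NOUN}; 5:zaduthi {NOUN,DET}; 6:faam {VERB}; 7:faam {VERB}.
There are 32 candidate sequences in total.
The sequences that satisfy every rule: VERB VERB NOUN DET DET VERB VERB; VERB VERB DET DET NOUN VERB VERB; VERB VERB DET NOUN DET VERB VERB.
Count = 3.

3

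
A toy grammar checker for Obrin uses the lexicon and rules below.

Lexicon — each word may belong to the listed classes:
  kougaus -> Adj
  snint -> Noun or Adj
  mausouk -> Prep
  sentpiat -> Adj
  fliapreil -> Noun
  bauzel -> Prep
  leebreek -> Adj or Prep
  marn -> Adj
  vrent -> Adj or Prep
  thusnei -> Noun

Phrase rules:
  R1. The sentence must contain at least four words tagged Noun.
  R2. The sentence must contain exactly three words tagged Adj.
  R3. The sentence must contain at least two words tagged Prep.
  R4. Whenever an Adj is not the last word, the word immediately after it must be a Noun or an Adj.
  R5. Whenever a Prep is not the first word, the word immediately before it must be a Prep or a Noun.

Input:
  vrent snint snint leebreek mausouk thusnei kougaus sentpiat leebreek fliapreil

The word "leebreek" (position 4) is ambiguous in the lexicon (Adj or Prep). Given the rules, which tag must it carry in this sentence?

Candidates per position — 1:vrent {Adj,Prep}; 2:snint {Noun,Adj}; 3:snint {Noun,Adj}; 4:leebreek {Adj,Prep}; 5:mausouk {Prep}; 6:thusnei {Noun}; 7:kougaus {Adj}; 8:sentpiat {Adj}; 9:leebreek {Adj,Prep}; 10:fliapreil {Noun}.
Position 2: Adj is ruled out by rule 1; that leaves Noun.
Position 3: Adj is ruled out by rule 1; that leaves Noun.
Position 4: Adj is ruled out by rule 4; that leaves Prep.
Position 9: Prep is ruled out by rule 4; that leaves Adj.
Position 1: Adj is ruled out by rule 2; that leaves Prep.
The only consistent sequence is: Prep Noun Noun Prep Prep Noun Adj Adj Adj Noun.
Rule-by-rule: rule 1 ok; rule 2 ok; rule 3 ok; rule 4 ok; rule 5 ok.

Prep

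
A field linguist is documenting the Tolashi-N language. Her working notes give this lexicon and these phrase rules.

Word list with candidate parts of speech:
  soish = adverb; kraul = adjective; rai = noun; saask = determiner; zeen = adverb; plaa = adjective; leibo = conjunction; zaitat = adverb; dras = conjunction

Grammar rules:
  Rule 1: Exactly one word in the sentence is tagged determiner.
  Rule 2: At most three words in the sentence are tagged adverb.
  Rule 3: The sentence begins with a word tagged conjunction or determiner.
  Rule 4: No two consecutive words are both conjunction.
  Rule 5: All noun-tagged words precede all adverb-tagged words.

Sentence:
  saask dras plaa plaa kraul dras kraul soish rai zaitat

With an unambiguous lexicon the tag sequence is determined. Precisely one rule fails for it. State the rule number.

5

Fixed tagging: determiner conjunction adjective adjective adjective conjunction adjective adverb noun adverb.
Rule check: R1 holds, R2 holds, R3 holds, R4 holds, R5 violated.
Only rule 5 fails.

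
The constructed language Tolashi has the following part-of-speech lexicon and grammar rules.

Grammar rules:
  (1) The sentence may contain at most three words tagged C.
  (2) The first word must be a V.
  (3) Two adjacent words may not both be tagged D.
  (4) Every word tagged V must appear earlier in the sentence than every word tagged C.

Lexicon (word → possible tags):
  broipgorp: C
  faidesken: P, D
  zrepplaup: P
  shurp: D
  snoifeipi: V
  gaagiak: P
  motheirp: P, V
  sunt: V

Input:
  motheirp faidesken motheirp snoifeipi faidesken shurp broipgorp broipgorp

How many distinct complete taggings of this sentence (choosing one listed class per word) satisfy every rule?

Candidates per position — 1:motheirp {P,V}; 2:faidesken {P,D}; 3:motheirp {P,V}; 4:snoifeipi {V}; 5:faidesken {P,D}; 6:shurp {D}; 7:broipgorp {C}; 8:broipgorp {C}.
There are 16 candidate sequences in total.
The sequences that satisfy every rule: V P P V P D C C; V P V V P D C C; V D P V P D C C; V D V V P D C C.
Count = 4.

4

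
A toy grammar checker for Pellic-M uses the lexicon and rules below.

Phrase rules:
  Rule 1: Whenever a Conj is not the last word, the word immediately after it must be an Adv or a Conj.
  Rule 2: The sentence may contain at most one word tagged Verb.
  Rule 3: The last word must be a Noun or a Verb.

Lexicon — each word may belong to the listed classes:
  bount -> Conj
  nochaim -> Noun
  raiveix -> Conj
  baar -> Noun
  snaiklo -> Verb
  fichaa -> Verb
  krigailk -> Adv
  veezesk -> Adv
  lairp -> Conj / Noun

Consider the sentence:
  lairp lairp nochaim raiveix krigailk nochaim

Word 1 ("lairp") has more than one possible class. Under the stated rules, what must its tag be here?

Candidates per position — 1:lairp {Conj,Noun}; 2:lairp {Conj,Noun}; 3:nochaim {Noun}; 4:raiveix {Conj}; 5:krigailk {Adv}; 6:nochaim {Noun}.
Position 1: tagging it Conj would leave rule 1 unsatisfiable, so it must be Noun.
Position 2: tagging it Conj would leave rule 1 unsatisfiable, so it must be Noun.
The only consistent sequence is: Noun Noun Noun Conj Adv Noun.
Rule-by-rule: rule 1 ✓; rule 2 ✓; rule 3 ✓.

Noun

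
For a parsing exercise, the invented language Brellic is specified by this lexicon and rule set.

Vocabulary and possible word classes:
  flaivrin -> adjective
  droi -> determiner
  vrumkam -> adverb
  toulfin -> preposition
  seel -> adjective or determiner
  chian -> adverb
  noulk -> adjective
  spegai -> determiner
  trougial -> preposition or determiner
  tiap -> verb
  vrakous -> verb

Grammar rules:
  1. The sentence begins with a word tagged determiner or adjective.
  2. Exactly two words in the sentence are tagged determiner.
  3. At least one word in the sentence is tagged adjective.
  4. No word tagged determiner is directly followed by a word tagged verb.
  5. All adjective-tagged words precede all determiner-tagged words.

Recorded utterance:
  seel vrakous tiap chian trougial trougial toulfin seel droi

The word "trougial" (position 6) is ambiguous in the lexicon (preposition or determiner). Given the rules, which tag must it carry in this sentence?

Candidates per position — 1:seel {adjective,determiner}; 2:vrakous {verb}; 3:tiap {verb}; 4:chian {adverb}; 5:trougial {preposition,determiner}; 6:trougial {preposition,determiner}; 7:toulfin {preposition}; 8:seel {adjective,determiner}; 9:droi {determiner}.
At position 1, choosing determiner makes rule 4 impossible to satisfy; hence adjective.
Position 6: the remaining choice is settled jointly with positions 5, 8 — only preposition at position 6 is part of a tagging that satisfies every rule.
The unique satisfying tagging is: adjective verb verb adverb preposition preposition preposition determiner determiner.
Rule-by-rule: rule 1 holds; rule 2 holds; rule 3 holds; rule 4 holds; rule 5 holds.

preposition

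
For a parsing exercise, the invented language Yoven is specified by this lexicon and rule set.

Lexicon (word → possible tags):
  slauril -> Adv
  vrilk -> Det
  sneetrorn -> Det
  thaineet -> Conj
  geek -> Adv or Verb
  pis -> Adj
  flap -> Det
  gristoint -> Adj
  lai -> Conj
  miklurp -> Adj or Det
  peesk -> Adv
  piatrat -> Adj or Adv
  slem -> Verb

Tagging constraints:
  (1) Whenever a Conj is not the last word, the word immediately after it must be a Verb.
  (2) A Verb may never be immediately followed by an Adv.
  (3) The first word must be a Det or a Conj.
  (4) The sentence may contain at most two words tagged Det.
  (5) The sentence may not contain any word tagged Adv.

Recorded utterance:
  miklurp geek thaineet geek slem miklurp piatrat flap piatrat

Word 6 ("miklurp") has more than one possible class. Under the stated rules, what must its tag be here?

Candidates per position — 1:miklurp {Adj,Det}; 2:geek {Adv,Verb}; 3:thaineet {Conj}; 4:geek {Adv,Verb}; 5:slem {Verb}; 6:miklurp {Adj,Det}; 7:piatrat {Adj,Adv}; 8:flap {Det}; 9:piatrat {Adj,Adv}.
At position 1, choosing Adj makes rule 3 impossible to satisfy; hence Det.
At position 2, choosing Adv makes rule 5 impossible to satisfy; hence Verb.
At position 4, choosing Adv makes rule 1 impossible to satisfy; hence Verb.
At position 6, choosing Det makes rule 4 impossible to satisfy; hence Adj.
At position 7, choosing Adv makes rule 5 impossible to satisfy; hence Adj.
At position 9, choosing Adv makes rule 5 impossible to satisfy; hence Adj.
That leaves exactly one tagging: Det Verb Conj Verb Verb Adj Adj Det Adj.
Checking: rule 1 satisfied; rule 2 satisfied; rule 3 satisfied; rule 4 satisfied; rule 5 satisfied.

Adj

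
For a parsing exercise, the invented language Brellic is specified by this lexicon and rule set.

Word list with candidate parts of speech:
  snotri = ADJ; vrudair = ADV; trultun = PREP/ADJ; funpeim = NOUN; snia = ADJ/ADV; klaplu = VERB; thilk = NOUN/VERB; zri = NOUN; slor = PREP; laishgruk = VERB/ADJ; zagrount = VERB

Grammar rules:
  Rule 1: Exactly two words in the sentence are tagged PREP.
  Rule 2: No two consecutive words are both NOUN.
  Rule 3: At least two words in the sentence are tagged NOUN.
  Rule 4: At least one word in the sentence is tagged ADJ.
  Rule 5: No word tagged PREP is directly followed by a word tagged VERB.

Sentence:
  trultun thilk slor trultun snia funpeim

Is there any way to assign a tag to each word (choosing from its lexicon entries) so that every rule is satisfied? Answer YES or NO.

YES

Candidates per position — 1:trultun {PREP,ADJ}; 2:thilk {NOUN,VERB}; 3:slor {PREP}; 4:trultun {PREP,ADJ}; 5:snia {ADJ,ADV}; 6:funpeim {NOUN}.
One satisfying assignment: PREP NOUN PREP ADJ ADV NOUN.
Checking: rule 1 ✓; rule 2 ✓; rule 3 ✓; rule 4 ✓; rule 5 ✓.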